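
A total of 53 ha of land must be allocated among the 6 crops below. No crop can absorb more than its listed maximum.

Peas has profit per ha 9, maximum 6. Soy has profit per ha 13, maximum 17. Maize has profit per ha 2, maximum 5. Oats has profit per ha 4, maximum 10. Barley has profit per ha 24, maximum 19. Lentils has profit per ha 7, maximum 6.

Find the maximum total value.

Highest profit per ha first: Barley 24 > Soy 13 > Peas 9 > Lentils 7 > Oats 4 > Maize 2.
Barley: +19 to 19 (cap) → 34 left.
Soy takes 17 to reach its cap of 17 → 17 left.
Give Peas 6 to hit its cap of 6 → 11 left.
Give Lentils 6 to hit its cap of 6 → 5 left.
Oats has room for 10 but only 5 remain, so it gets 5.
Total = 9×6 + 13×17 + 4×5 + 24×19 + 7×6 = 793.

793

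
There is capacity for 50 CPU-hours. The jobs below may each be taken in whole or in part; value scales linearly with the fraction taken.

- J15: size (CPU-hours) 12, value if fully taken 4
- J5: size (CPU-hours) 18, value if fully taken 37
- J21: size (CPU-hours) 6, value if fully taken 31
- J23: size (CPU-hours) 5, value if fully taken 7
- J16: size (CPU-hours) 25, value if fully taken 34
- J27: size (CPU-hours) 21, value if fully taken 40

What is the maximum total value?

115

Rank by value-to-size ratio: J21 31/6≈5.17, J5 37/18≈2.06, J27 40/21≈1.9, J23 7/5≈1.4, J16 34/25≈1.36, J15 4/12≈0.333.
Take all of J21 (6 CPU-hours, value 31) → 44 CPU-hours left.
J5: take in full, 18 CPU-hours for value 37 → 26 left.
Take all of J27 (21 CPU-hours, value 40) → 5 CPU-hours left.
J23: take in full, 5 CPU-hours for value 7 → 0 left.
Total value = 115.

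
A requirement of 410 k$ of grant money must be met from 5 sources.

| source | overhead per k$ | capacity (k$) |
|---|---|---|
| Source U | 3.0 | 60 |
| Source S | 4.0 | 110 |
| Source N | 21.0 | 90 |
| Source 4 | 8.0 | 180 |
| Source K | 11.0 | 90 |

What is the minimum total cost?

Fill from the cheapest source first.
Source U (3.0): use full 60 — 350 k$ to go.
Source S at 4.0: take all 110 k$ — 240 still needed.
Source 4 at 8.0: take all 180 k$ — 60 still needed.
Source K at 11.0: take 60 of its 90 — requirement met.
Source N: unused.
Cost = 60×3.0 + 110×4.0 + 180×8.0 + 60×11.0 = 2720.

2720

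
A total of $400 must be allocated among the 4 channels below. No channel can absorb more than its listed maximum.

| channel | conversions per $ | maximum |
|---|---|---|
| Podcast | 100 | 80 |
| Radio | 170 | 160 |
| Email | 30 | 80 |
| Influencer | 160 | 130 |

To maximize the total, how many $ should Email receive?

Order the channels by conversions per $: Radio 170 > Influencer 160 > Podcast 100 > Email 30.
Radio: +160 to 160 (cap) ; 240 left.
Influencer takes 130 to reach its cap of 130 ; 110 left.
Podcast: +80 to 80 (cap) ; 30 left.
Email: +30 (room for 80) → 30. Pool exhausted.

30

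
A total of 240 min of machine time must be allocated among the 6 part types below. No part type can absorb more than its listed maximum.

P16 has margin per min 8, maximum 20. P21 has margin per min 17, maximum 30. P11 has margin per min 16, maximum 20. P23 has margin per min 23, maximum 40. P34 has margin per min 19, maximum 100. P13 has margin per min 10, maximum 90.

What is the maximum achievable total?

4150

Rank by margin per min: P23 23 > P34 19 > P21 17 > P11 16 > P13 10 > P16 8.
P23 takes 40 to reach its cap of 40 ; 200 left.
P34 takes 100 to reach its cap of 100 ; 100 left.
P21: +30 to 30 (cap) ; 70 left.
Give P11 20 to hit its cap of 20 ; 50 left.
Only 50 left; P13 takes them to reach 50.
Total = 17×30 + 16×20 + 23×40 + 19×100 + 10×50 = 4150.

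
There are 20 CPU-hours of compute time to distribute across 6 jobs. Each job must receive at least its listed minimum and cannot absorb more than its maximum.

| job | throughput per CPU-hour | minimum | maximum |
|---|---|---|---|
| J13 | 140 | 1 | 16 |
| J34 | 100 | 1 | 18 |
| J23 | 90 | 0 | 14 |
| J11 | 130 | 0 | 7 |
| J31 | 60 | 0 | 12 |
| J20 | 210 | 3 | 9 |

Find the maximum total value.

3390

Meeting every minimum uses 1+1+0+0+0+3 = 5 CPU-hours, leaving 15.
Highest throughput per CPU-hour first: J20 210 > J13 140 > J11 130 > J34 100 > J23 90 > J31 60.
Give J20 6 more to hit its cap of 9 — 9 left.
Only 9 left; J13 takes them to reach 10.
Total = 140×10 + 100×1 + 210×9 = 3390.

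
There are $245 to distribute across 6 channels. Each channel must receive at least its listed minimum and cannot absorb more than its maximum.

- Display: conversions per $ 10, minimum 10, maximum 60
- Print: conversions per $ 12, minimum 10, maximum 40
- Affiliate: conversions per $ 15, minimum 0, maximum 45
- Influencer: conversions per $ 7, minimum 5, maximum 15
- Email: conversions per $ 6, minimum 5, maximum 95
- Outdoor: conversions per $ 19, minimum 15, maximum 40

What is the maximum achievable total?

2890

Meeting every minimum uses 10+10+0+5+5+15 = 45 $, leaving 200.
Highest conversions per $ first: Outdoor 19 > Affiliate 15 > Print 12 > Display 10 > Influencer 7 > Email 6.
Give Outdoor 25 more to hit its cap of 40 — 175 left.
Affiliate: +45 to 45 (cap) — 130 left.
Print: +30 to 40 (cap) — 100 left.
Give Display 50 more to hit its cap of 60 — 50 left.
Give Influencer 10 more to hit its cap of 15 — 40 left.
Only 40 left; Email takes them to reach 45.
Total = 10×60 + 12×40 + 15×45 + 7×15 + 6×45 + 19×40 = 2890.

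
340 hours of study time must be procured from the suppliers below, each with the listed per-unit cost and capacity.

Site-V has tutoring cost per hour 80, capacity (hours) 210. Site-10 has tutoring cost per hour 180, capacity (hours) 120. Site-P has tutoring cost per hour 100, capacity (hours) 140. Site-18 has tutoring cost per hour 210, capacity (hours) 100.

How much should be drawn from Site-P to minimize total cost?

Fill from the cheapest supplier first.
Site-V at 80: take all 210 hours → 130 still needed.
Site-P (100): take the remaining 130 → done.
Site-10, Site-18: unused.

130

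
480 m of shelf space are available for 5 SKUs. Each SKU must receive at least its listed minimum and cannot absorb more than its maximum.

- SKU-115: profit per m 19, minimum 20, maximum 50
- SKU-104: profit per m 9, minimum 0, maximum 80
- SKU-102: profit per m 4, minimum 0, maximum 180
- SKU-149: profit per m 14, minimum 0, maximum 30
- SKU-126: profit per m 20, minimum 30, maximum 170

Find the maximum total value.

Meeting every minimum uses 20+0+0+0+30 = 50 m, leaving 430.
Highest profit per m first: SKU-126 20 > SKU-115 19 > SKU-149 14 > SKU-104 9 > SKU-102 4.
SKU-126 takes 140 more to reach its cap of 170 — 290 left.
Give SKU-115 30 more to hit its cap of 50 — 260 left.
SKU-149: +30 to 30 (cap) — 230 left.
Give SKU-104 80 more to hit its cap of 80 — 150 left.
SKU-102 has room for 180 more but only 150 remain, so it gets 150.
Total = 19×50 + 9×80 + 4×150 + 14×30 + 20×170 = 6090.

6090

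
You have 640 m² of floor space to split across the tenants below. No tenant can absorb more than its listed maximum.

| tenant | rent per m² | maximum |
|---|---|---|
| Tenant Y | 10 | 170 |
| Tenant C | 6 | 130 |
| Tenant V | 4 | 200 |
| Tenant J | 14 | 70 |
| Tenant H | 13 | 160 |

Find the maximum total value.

5980

Highest rent per m² first: Tenant J 14 > Tenant H 13 > Tenant Y 10 > Tenant C 6 > Tenant V 4.
Give Tenant J 70 to hit its cap of 70 — 570 left.
Give Tenant H 160 to hit its cap of 160 — 410 left.
Tenant Y: +170 to 170 (cap) — 240 left.
Tenant C: +130 to 130 (cap) — 110 left.
Tenant V has room for 200 but only 110 remain, so it gets 110.
Total = 10×170 + 6×130 + 4×110 + 14×70 + 13×160 = 5980.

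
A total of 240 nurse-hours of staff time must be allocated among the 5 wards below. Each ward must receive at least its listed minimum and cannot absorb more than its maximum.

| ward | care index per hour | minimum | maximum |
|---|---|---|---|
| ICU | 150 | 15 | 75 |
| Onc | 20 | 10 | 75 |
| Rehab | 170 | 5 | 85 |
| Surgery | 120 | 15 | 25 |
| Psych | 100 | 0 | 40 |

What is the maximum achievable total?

33000

Meeting every minimum uses 15+10+5+15+0 = 45 nurse-hours, leaving 195.
Rank by care index per hour: Rehab 170 > ICU 150 > Surgery 120 > Psych 100 > Onc 20.
Rehab: +80 to 85 (cap) — 115 left.
ICU takes 60 more to reach its cap of 75 — 55 left.
Surgery: +10 to 25 (cap) — 45 left.
Psych: +40 to 40 (cap) — 5 left.
Onc has room for 65 more but only 5 remain, so it gets 15.
Total = 150×75 + 20×15 + 170×85 + 120×25 + 100×40 = 33000.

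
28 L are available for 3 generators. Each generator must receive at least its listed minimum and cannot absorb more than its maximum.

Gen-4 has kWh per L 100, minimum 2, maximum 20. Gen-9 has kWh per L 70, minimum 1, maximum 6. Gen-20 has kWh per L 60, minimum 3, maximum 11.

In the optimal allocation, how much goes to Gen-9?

5

Meeting every minimum uses 2+1+3 = 6 L, leaving 22.
Highest kWh per L first: Gen-4 100 > Gen-9 70 > Gen-20 60.
Gen-4 takes 18 more to reach its cap of 20 — 4 left.
Gen-9: +4 (room for 5) → 5. Pool exhausted.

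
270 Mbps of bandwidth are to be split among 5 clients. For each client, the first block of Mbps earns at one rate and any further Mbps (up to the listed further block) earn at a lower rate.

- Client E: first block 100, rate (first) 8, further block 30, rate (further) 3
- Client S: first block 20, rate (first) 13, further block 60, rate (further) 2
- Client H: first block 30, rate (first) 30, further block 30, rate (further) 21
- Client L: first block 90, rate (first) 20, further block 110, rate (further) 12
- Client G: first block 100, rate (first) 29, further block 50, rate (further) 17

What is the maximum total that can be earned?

Treat each block as its own option and order by rate: Client H/T1 30 > Client G/T1 29 > Client H/T2 21 > Client L/T1 20 > Client G/T2 17 > Client S/T1 13 > Client L/T2 12 > Client E/T1 8 > Client E/T2 3 > Client S/T2 2.
Client H T1 at 30: fill all 30 ; 240 left.
Client G/T1 (29): +100 ; 140 left.
Client H/T2 (21): +30 ; 110 left.
Client L/T1 (20): +90 ; 20 left.
Client G/T2: +20 of 50 at 17; pool empty.
Total = 30×30 + 29×100 + 21×30 + 20×90 + 17×20 = 6570.

6570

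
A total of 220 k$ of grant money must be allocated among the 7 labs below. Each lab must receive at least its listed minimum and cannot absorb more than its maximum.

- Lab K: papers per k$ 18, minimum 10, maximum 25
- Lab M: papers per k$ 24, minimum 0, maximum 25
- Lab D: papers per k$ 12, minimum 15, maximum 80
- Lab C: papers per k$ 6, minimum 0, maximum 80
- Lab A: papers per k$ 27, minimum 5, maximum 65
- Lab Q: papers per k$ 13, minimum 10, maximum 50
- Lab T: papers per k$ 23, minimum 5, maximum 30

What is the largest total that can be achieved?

Meeting every minimum uses 10+0+15+0+5+10+5 = 45 k$, leaving 175.
Order the labs by papers per k$: Lab A 27 > Lab M 24 > Lab T 23 > Lab K 18 > Lab Q 13 > Lab D 12 > Lab C 6.
Lab A: +60 to 65 (cap) → 115 left.
Give Lab M 25 more to hit its cap of 25 → 90 left.
Lab T takes 25 more to reach its cap of 30 → 65 left.
Lab K: +15 to 25 (cap) → 50 left.
Give Lab Q 40 more to hit its cap of 50 → 10 left.
Lab D: +10 (room for 65) → 25. Pool exhausted.
Total = 18×25 + 24×25 + 12×25 + 27×65 + 13×50 + 23×30 = 4445.

4445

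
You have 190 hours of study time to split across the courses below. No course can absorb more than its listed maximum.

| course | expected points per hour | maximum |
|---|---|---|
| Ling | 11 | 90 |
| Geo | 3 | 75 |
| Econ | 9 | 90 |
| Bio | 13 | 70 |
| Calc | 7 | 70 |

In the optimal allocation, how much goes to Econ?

Order the courses by expected points per hour: Bio 13 > Ling 11 > Econ 9 > Calc 7 > Geo 3.
Bio takes 70 to reach its cap of 70 → 120 left.
Ling takes 90 to reach its cap of 90 → 30 left.
Econ has room for 90 but only 30 remain, so it gets 30.

30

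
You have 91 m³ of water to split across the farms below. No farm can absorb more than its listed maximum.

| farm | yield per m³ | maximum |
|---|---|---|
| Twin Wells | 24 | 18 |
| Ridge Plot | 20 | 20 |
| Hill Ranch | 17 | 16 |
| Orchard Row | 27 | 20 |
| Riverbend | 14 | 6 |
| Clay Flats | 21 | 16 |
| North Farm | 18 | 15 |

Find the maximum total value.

2012

Rank by yield per m³: Orchard Row 27 > Twin Wells 24 > Clay Flats 21 > Ridge Plot 20 > North Farm 18 > Hill Ranch 17 > Riverbend 14.
Orchard Row takes 20 to reach its cap of 20 → 71 left.
Give Twin Wells 18 to hit its cap of 18 → 53 left.
Give Clay Flats 16 to hit its cap of 16 → 37 left.
Ridge Plot takes 20 to reach its cap of 20 → 17 left.
North Farm: +15 to 15 (cap) → 2 left.
Only 2 left; Hill Ranch takes them to reach 2.
Total = 24×18 + 20×20 + 17×2 + 27×20 + 21×16 + 18×15 = 2012.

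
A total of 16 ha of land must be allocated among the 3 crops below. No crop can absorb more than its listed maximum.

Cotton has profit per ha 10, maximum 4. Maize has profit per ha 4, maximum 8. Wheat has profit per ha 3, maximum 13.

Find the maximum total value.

Highest profit per ha first: Cotton 10 > Maize 4 > Wheat 3.
Give Cotton 4 to hit its cap of 4 — 12 left.
Give Maize 8 to hit its cap of 8 — 4 left.
Only 4 left; Wheat takes them to reach 4.
Total = 10×4 + 4×8 + 3×4 = 84.

84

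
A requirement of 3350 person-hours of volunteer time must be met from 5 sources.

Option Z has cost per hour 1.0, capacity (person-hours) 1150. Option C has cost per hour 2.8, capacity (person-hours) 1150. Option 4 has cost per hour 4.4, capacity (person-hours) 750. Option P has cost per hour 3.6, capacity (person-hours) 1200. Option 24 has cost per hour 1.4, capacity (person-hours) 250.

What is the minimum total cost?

Cheapest first:
Option Z at 1.0: take all 1150 person-hours → 2200 still needed.
Option 24 at 1.4: take all 250 person-hours → 1950 still needed.
Take 1150 from Option C at 2.8 → need 800 more.
Option P at 3.6: take 800 of its 1200 → requirement met.
Option 4: unused.
Cost = 1150×1.0 + 250×1.4 + 1150×2.8 + 800×3.6 = 7600.

7600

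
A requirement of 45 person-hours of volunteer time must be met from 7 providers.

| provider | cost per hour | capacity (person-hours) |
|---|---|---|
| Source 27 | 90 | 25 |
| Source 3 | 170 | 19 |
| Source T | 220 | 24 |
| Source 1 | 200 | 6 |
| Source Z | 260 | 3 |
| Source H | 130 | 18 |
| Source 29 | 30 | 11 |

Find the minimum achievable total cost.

3750

Cheapest first:
Take 11 from Source 29 at 30 — need 34 more.
Take 25 from Source 27 at 90 — need 9 more.
Take 9 from Source H at 130 to finish.
Source 3, Source 1, Source T, Source Z: unused.
Cost = 11×30 + 25×90 + 9×130 = 3750.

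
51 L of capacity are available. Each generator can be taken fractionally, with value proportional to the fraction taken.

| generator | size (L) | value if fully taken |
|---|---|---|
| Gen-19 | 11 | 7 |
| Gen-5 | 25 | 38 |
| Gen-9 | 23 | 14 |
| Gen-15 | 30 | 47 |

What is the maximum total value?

78.92

Rank by value-to-size ratio: Gen-15 47/30≈1.57, Gen-5 38/25≈1.52, Gen-19 7/11≈0.636, Gen-9 14/23≈0.609.
Gen-15: take in full, 30 L for value 47 — 21 left.
Fill the last 21 L with part of Gen-5: 21/25 of it earns 31.92.
Total value = 78.92.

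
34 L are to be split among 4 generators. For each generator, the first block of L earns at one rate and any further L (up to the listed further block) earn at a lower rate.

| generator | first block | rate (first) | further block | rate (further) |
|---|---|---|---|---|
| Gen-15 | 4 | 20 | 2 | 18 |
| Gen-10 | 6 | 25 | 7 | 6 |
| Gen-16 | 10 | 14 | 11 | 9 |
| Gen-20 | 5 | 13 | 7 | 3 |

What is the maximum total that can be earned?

534

Treat each block as its own option and order by rate: Gen-10/first 25 > Gen-15/first 20 > Gen-15/second 18 > Gen-16/first 14 > Gen-20/first 13 > Gen-16/second 9 > Gen-10/second 6 > Gen-20/second 3.
Gen-10/first (25): +6 — 28 left.
Gen-15 first at 20: fill all 4 — 24 left.
Gen-15 second at 18: fill all 2 — 22 left.
Gen-16 first at 14: fill all 10 — 12 left.
Gen-20/first (13): +5 — 7 left.
7 remain; put them into Gen-16 second at 9.
Total = 25×6 + 20×4 + 18×2 + 14×10 + 13×5 + 9×7 = 534.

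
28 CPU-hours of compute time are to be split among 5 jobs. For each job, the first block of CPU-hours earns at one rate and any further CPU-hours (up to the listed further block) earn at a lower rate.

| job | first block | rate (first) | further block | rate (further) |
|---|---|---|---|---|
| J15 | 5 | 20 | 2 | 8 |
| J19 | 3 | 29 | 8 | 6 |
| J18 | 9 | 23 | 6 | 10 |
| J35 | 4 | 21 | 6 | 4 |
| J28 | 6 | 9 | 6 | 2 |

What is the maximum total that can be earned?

547

Treat each block as its own option and order by rate: J19/first 29 > J18/first 23 > J35/first 21 > J15/first 20 > J18/second 10 > J28/first 9 > J15/second 8 > J19/second 6 > J35/second 4 > J28/second 2.
Fill J19 first block (3 at 29) ; 25 left.
J18 first at 23: fill all 9 ; 16 left.
Fill J35 first block (4 at 21) ; 12 left.
Fill J15 first block (5 at 20) ; 7 left.
J18/second (10): +6 ; 1 left.
J28/first: +1 of 6 at 9; pool empty.
Total = 29×3 + 23×9 + 21×4 + 20×5 + 10×6 + 9×1 = 547.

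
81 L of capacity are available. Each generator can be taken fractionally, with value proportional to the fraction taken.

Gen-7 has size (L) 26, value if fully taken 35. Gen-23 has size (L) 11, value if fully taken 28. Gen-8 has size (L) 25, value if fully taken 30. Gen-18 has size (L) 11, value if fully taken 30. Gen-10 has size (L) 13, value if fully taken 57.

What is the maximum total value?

Rank by value-to-size ratio: Gen-10 57/13≈4.38, Gen-18 30/11≈2.73, Gen-23 28/11≈2.55, Gen-7 35/26≈1.35, Gen-8 30/25≈1.2.
All 13 L of Gen-10 fit (value 57) — 68 remain.
Take all of Gen-18 (11 L, value 30) — 57 L left.
All 11 L of Gen-23 fit (value 28) — 46 remain.
All 26 L of Gen-7 fit (value 35) — 20 remain.
20 L left: a 20/25 share of Gen-8 gives 30×20/25 = 24.
Total value = 174.

174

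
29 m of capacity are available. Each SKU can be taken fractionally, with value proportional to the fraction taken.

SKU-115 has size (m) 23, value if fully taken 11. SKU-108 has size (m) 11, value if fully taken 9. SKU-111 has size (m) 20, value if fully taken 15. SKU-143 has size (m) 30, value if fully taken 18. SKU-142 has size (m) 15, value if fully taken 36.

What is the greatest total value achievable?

47.25

Rank by value-to-size ratio: SKU-142 36/15≈2.4, SKU-108 9/11≈0.818, SKU-111 15/20≈0.75, SKU-143 18/30≈0.6, SKU-115 11/23≈0.478.
All 15 m of SKU-142 fit (value 36) → 14 remain.
Take all of SKU-108 (11 m, value 9) → 3 m left.
3 m left: a 3/20 share of SKU-111 gives 15×3/20 = 2.25.
Total value = 47.25.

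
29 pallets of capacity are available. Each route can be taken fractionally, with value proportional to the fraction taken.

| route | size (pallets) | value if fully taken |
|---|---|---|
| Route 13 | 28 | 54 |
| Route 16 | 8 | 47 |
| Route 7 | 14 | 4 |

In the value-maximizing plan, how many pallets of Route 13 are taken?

Rank by value-to-size ratio: Route 16 47/8≈5.88, Route 13 54/28≈1.93, Route 7 4/14≈0.286.
Route 16: take in full, 8 pallets for value 47 — 21 left.
Only 21 pallets remain; take 21/28 of Route 13 for value 54×21/28 = 40.5.

21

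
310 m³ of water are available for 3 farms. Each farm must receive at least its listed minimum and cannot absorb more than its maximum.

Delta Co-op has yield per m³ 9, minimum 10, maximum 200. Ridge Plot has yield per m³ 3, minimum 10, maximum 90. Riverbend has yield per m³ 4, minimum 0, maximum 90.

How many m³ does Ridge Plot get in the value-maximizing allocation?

20

Meeting every minimum uses 10+10+0 = 20 m³, leaving 290.
Order the farms by yield per m³: Delta Co-op 9 > Riverbend 4 > Ridge Plot 3.
Delta Co-op: +190 to 200 (cap) → 100 left.
Give Riverbend 90 more to hit its cap of 90 → 10 left.
Ridge Plot has room for 80 more but only 10 remain, so it gets 20.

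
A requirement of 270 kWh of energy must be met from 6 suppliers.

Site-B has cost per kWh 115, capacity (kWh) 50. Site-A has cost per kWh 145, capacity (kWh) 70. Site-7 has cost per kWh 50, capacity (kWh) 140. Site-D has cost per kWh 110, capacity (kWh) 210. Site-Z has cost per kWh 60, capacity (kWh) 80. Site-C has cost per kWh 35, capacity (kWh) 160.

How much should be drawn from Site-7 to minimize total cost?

110

Use suppliers in increasing cost order.
Site-C (35): use full 160 → 110 kWh to go.
Take 110 from Site-7 at 50 to finish.
Site-Z, Site-D, Site-B, Site-A: unused.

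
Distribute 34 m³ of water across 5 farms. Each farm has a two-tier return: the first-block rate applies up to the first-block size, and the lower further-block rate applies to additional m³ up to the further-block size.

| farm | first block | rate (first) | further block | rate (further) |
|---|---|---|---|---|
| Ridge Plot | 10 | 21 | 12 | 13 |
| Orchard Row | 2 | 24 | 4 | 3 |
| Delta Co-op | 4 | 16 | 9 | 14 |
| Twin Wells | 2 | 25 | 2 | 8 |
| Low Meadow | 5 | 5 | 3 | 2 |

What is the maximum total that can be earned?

589

Rank every tier by rate: Twin Wells/tier1 25 > Orchard Row/tier1 24 > Ridge Plot/tier1 21 > Delta Co-op/tier1 16 > Delta Co-op/tier2 14 > Ridge Plot/tier2 13 > Twin Wells/tier2 8 > Low Meadow/tier1 5 > Orchard Row/tier2 3 > Low Meadow/tier2 2.
Fill Twin Wells tier1 block (2 at 25) → 32 left.
Fill Orchard Row tier1 block (2 at 24) → 30 left.
Fill Ridge Plot tier1 block (10 at 21) → 20 left.
Delta Co-op tier1 at 16: fill all 4 → 16 left.
Delta Co-op tier2 at 14: fill all 9 → 7 left.
Ridge Plot/tier2: +7 of 12 at 13; pool empty.
Total = 25×2 + 24×2 + 21×10 + 16×4 + 14×9 + 13×7 = 589.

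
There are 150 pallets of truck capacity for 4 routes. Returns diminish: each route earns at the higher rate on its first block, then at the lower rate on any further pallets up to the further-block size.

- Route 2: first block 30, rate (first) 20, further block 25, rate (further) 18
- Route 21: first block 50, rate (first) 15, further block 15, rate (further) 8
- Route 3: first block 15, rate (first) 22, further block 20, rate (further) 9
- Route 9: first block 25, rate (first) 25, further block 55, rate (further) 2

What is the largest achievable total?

Order all 8 blocks by rate: Route 9/T1 25 > Route 3/T1 22 > Route 2/T1 20 > Route 2/T2 18 > Route 21/T1 15 > Route 3/T2 9 > Route 21/T2 8 > Route 9/T2 2.
Fill Route 9 T1 block (25 at 25) → 125 left.
Route 3/T1 (22): +15 → 110 left.
Route 2/T1 (20): +30 → 80 left.
Route 2 T2 at 18: fill all 25 → 55 left.
Route 21/T1 (15): +50 → 5 left.
Route 3 T2 at 9: only 5 left, fill 5.
Total = 25×25 + 22×15 + 20×30 + 18×25 + 15×50 + 9×5 = 2800.

2800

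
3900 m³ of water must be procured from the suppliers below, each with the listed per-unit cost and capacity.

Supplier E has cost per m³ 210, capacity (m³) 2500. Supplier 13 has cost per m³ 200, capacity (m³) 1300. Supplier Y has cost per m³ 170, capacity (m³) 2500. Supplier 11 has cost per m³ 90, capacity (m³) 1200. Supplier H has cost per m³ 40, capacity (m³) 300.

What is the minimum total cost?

Use suppliers in increasing cost order.
Supplier H at 40: take all 300 m³ — 3600 still needed.
Take 1200 from Supplier 11 at 90 — need 2400 more.
Supplier Y at 170: take 2400 of its 2500 — requirement met.
Supplier 13, Supplier E: unused.
Cost = 300×40 + 1200×90 + 2400×170 = 528000.

528000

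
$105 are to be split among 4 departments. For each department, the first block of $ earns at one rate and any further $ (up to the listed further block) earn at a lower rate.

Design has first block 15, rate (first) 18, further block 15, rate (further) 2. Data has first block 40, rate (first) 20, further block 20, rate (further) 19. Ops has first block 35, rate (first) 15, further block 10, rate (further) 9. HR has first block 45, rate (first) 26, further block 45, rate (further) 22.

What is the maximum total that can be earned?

2460

Treat each block as its own option and order by rate: HR/T1 26 > HR/T2 22 > Data/T1 20 > Data/T2 19 > Design/T1 18 > Ops/T1 15 > Ops/T2 9 > Design/T2 2.
HR/T1 (26): +45 ; 60 left.
HR/T2 (22): +45 ; 15 left.
15 remain; put them into Data T1 at 20.
Total = 26×45 + 22×45 + 20×15 = 2460.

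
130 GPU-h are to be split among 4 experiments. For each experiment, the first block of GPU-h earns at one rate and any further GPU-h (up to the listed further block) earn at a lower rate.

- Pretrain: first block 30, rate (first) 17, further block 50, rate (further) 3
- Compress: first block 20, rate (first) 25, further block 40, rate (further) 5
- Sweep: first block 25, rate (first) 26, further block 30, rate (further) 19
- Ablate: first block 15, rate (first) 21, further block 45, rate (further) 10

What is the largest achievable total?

2645

Order all 8 blocks by rate: Sweep/T1 26 > Compress/T1 25 > Ablate/T1 21 > Sweep/T2 19 > Pretrain/T1 17 > Ablate/T2 10 > Compress/T2 5 > Pretrain/T2 3.
Sweep T1 at 26: fill all 25 → 105 left.
Fill Compress T1 block (20 at 25) → 85 left.
Ablate T1 at 21: fill all 15 → 70 left.
Sweep/T2 (19): +30 → 40 left.
Fill Pretrain T1 block (30 at 17) → 10 left.
Ablate/T2: +10 of 45 at 10; pool empty.
Total = 26×25 + 25×20 + 21×15 + 19×30 + 17×30 + 10×10 = 2645.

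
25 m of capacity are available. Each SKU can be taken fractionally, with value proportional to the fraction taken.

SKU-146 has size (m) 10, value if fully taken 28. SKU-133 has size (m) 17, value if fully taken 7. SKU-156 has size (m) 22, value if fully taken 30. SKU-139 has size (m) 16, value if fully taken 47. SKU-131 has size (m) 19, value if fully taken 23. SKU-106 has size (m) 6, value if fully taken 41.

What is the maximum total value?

Rank by value-to-size ratio: SKU-106 41/6≈6.83, SKU-139 47/16≈2.94, SKU-146 28/10≈2.8, SKU-156 30/22≈1.36, SKU-131 23/19≈1.21, SKU-133 7/17≈0.412.
Take all of SKU-106 (6 m, value 41) — 19 m left.
Take all of SKU-139 (16 m, value 47) — 3 m left.
Fill the last 3 m with part of SKU-146: 3/10 of it earns 8.4.
Total value = 96.4.

96.4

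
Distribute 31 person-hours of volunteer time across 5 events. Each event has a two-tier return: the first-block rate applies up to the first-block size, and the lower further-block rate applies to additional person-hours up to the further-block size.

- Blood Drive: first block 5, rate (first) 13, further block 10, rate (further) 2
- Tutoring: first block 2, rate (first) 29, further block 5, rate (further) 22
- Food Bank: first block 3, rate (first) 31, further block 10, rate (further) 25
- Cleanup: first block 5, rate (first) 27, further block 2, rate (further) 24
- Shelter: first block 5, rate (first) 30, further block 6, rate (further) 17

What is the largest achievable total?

Rank every tier by rate: Food Bank/T1 31 > Shelter/T1 30 > Tutoring/T1 29 > Cleanup/T1 27 > Food Bank/T2 25 > Cleanup/T2 24 > Tutoring/T2 22 > Shelter/T2 17 > Blood Drive/T1 13 > Blood Drive/T2 2.
Food Bank/T1 (31): +3 — 28 left.
Shelter/T1 (30): +5 — 23 left.
Fill Tutoring T1 block (2 at 29) — 21 left.
Fill Cleanup T1 block (5 at 27) — 16 left.
Fill Food Bank T2 block (10 at 25) — 6 left.
Cleanup T2 at 24: fill all 2 — 4 left.
Tutoring/T2: +4 of 5 at 22; pool empty.
Total = 31×3 + 30×5 + 29×2 + 27×5 + 25×10 + 24×2 + 22×4 = 822.

822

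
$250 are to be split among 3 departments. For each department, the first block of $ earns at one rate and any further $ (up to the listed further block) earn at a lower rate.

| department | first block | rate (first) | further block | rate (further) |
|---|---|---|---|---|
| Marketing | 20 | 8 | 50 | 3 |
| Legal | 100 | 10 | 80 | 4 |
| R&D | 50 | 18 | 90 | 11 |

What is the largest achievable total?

Order all 6 blocks by rate: R&D/first 18 > R&D/second 11 > Legal/first 10 > Marketing/first 8 > Legal/second 4 > Marketing/second 3.
R&D first at 18: fill all 50 → 200 left.
Fill R&D second block (90 at 11) → 110 left.
Fill Legal first block (100 at 10) → 10 left.
Marketing first at 8: only 10 left, fill 10.
Total = 18×50 + 11×90 + 10×100 + 8×10 = 2970.

2970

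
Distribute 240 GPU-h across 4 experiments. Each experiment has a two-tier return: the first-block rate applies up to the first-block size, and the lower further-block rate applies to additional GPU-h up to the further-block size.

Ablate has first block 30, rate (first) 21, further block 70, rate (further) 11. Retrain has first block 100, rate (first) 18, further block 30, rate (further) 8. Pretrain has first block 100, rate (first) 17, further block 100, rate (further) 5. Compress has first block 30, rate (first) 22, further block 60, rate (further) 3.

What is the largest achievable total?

4450

Rank every tier by rate: Compress/first 22 > Ablate/first 21 > Retrain/first 18 > Pretrain/first 17 > Ablate/second 11 > Retrain/second 8 > Pretrain/second 5 > Compress/second 3.
Fill Compress first block (30 at 22) — 210 left.
Fill Ablate first block (30 at 21) — 180 left.
Fill Retrain first block (100 at 18) — 80 left.
Pretrain first at 17: only 80 left, fill 80.
Total = 22×30 + 21×30 + 18×100 + 17×80 = 4450.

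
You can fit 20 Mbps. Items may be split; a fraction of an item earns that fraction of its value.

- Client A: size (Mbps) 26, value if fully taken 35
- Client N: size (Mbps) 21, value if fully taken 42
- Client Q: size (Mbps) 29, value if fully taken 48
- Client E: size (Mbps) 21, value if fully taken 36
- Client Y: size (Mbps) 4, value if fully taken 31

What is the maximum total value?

63

Sort by value density: Client Y 31/4≈7.75, Client N 42/21≈2, Client E 36/21≈1.71, Client Q 48/29≈1.66, Client A 35/26≈1.35.
Take all of Client Y (4 Mbps, value 31) → 16 Mbps left.
Only 16 Mbps remain; take 16/21 of Client N for value 42×16/21 = 32.
Total value = 63.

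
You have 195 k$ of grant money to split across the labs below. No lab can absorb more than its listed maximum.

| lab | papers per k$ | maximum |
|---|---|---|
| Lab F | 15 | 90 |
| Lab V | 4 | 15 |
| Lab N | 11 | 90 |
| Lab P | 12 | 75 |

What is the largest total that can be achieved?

2580

Highest papers per k$ first: Lab F 15 > Lab P 12 > Lab N 11 > Lab V 4.
Lab F: +90 to 90 (cap) → 105 left.
Lab P takes 75 to reach its cap of 75 → 30 left.
Lab N has room for 90 but only 30 remain, so it gets 30.
Total = 15×90 + 11×30 + 12×75 = 2580.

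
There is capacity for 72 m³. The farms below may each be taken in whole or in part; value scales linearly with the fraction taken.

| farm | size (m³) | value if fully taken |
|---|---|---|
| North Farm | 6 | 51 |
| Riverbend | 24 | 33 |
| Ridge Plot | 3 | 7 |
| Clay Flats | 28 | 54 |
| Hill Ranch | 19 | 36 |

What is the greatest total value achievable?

Sort by value density: North Farm 51/6≈8.5, Ridge Plot 7/3≈2.33, Clay Flats 54/28≈1.93, Hill Ranch 36/19≈1.89, Riverbend 33/24≈1.38.
North Farm: take in full, 6 m³ for value 51 → 66 left.
Ridge Plot: take in full, 3 m³ for value 7 → 63 left.
All 28 m³ of Clay Flats fit (value 54) → 35 remain.
Take all of Hill Ranch (19 m³, value 36) → 16 m³ left.
Only 16 m³ remain; take 16/24 of Riverbend for value 33×16/24 = 22.
Total value = 170.

170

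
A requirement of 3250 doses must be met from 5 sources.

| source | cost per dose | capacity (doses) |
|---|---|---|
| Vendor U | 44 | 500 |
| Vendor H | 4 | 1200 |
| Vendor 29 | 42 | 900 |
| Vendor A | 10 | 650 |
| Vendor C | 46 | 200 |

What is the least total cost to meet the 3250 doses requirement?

71100

Cheapest first:
Vendor H (4): use full 1200 ; 2050 doses to go.
Vendor A (10): use full 650 ; 1400 doses to go.
Vendor 29 at 42: take all 900 doses ; 500 still needed.
Vendor U at 44: take all 500 doses ; 0 still needed.
Vendor C: unused.
Cost = 1200×4 + 650×10 + 900×42 + 500×44 = 71100.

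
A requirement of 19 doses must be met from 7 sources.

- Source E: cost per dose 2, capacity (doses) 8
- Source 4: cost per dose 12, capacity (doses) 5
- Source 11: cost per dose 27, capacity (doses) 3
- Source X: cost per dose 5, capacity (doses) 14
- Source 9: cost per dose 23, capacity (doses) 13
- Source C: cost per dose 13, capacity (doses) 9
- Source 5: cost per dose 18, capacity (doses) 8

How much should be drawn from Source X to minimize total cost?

11

Cheapest first:
Source E (2): use full 8 ; 11 doses to go.
Source X (5): take the remaining 11 ; done.
Source 4, Source C, Source 5, Source 9, Source 11: unused.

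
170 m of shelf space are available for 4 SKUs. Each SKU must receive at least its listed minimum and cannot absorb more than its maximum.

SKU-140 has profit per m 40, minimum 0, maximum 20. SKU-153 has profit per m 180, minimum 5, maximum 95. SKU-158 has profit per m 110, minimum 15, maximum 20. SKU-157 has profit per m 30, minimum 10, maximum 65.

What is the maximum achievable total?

21150

Meeting every minimum uses 0+5+15+10 = 30 m, leaving 140.
Rank by profit per m: SKU-153 180 > SKU-158 110 > SKU-140 40 > SKU-157 30.
SKU-153: +90 to 95 (cap) → 50 left.
SKU-158 takes 5 more to reach its cap of 20 → 45 left.
SKU-140: +20 to 20 (cap) → 25 left.
SKU-157: +25 (room for 55) → 35. Pool exhausted.
Total = 40×20 + 180×95 + 110×20 + 30×35 = 21150.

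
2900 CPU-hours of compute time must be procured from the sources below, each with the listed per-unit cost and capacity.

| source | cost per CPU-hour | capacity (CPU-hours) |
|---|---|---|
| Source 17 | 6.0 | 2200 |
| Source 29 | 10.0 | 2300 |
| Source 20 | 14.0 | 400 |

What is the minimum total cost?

20200

Use sources in increasing cost order.
Take 2200 from Source 17 at 6.0 → need 700 more.
Source 29 at 10.0: take 700 of its 2300 → requirement met.
Source 20: unused.
Cost = 2200×6.0 + 700×10.0 = 20200.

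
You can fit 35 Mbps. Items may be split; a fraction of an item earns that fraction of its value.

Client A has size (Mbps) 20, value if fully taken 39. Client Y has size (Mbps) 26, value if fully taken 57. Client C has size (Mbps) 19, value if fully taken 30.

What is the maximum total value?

Best value per unit of size first: Client Y 57/26≈2.19, Client A 39/20≈1.95, Client C 30/19≈1.58.
All 26 Mbps of Client Y fit (value 57) → 9 remain.
Fill the last 9 Mbps with part of Client A: 9/20 of it earns 17.55.
Total value = 74.55.

74.55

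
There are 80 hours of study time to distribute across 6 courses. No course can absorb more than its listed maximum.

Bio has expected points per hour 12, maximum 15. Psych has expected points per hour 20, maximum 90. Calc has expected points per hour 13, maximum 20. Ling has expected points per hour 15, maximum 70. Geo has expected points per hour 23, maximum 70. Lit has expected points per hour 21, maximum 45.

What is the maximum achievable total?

Highest expected points per hour first: Geo 23 > Lit 21 > Psych 20 > Ling 15 > Calc 13 > Bio 12.
Geo takes 70 to reach its cap of 70 — 10 left.
Lit has room for 45 but only 10 remain, so it gets 10.
Total = 23×70 + 21×10 = 1820.

1820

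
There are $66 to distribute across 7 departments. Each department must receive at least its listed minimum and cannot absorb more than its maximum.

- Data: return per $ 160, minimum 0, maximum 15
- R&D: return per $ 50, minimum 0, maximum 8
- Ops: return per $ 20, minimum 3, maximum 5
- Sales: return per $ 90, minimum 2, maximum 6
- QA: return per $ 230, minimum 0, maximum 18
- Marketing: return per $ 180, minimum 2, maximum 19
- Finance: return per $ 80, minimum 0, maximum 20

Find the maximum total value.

Meeting every minimum uses 0+0+3+2+0+2+0 = 7 $, leaving 59.
Order the departments by return per $: QA 230 > Marketing 180 > Data 160 > Sales 90 > Finance 80 > R&D 50 > Ops 20.
QA takes 18 more to reach its cap of 18 → 41 left.
Marketing takes 17 more to reach its cap of 19 → 24 left.
Data: +15 to 15 (cap) → 9 left.
Sales takes 4 more to reach its cap of 6 → 5 left.
Only 5 left; Finance takes them to reach 5.
Total = 160×15 + 20×3 + 90×6 + 230×18 + 180×19 + 80×5 = 10960.

10960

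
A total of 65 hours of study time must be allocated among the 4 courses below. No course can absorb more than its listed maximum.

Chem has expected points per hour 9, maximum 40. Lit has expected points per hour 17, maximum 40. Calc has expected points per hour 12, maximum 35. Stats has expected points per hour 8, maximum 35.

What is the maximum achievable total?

980

Highest expected points per hour first: Lit 17 > Calc 12 > Chem 9 > Stats 8.
Lit takes 40 to reach its cap of 40 — 25 left.
Only 25 left; Calc takes them to reach 25.
Total = 17×40 + 12×25 = 980.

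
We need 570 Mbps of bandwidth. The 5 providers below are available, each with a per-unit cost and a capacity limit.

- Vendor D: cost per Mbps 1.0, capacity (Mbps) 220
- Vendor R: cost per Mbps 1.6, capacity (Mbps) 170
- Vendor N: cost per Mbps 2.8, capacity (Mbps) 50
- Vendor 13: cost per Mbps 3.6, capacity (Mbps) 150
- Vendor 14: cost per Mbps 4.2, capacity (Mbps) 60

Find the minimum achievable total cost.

Use providers in increasing cost order.
Take 220 from Vendor D at 1.0 → need 350 more.
Take 170 from Vendor R at 1.6 → need 180 more.
Vendor N (2.8): use full 50 → 130 Mbps to go.
Vendor 13 at 3.6: take 130 of its 150 → requirement met.
Vendor 14: unused.
Cost = 220×1.0 + 170×1.6 + 50×2.8 + 130×3.6 = 1100.

1100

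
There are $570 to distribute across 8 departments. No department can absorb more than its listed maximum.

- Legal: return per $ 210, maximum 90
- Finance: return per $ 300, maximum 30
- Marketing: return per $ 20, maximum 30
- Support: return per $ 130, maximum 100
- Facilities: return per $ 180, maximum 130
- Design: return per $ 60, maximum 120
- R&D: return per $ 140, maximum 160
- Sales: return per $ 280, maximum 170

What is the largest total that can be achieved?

Rank by return per $: Finance 300 > Sales 280 > Legal 210 > Facilities 180 > R&D 140 > Support 130 > Design 60 > Marketing 20.
Give Finance 30 to hit its cap of 30 — 540 left.
Give Sales 170 to hit its cap of 170 — 370 left.
Legal takes 90 to reach its cap of 90 — 280 left.
Facilities: +130 to 130 (cap) — 150 left.
R&D: +150 (room for 160) → 150. Pool exhausted.
Total = 210×90 + 300×30 + 180×130 + 140×150 + 280×170 = 119900.

119900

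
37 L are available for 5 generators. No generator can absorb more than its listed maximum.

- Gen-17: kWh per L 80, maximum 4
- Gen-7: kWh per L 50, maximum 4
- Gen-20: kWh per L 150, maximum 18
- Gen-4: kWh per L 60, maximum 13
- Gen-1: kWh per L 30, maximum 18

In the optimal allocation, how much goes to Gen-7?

Highest kWh per L first: Gen-20 150 > Gen-17 80 > Gen-4 60 > Gen-7 50 > Gen-1 30.
Gen-20 takes 18 to reach its cap of 18 → 19 left.
Gen-17: +4 to 4 (cap) → 15 left.
Give Gen-4 13 to hit its cap of 13 → 2 left.
Gen-7 has room for 4 but only 2 remain, so it gets 2.

2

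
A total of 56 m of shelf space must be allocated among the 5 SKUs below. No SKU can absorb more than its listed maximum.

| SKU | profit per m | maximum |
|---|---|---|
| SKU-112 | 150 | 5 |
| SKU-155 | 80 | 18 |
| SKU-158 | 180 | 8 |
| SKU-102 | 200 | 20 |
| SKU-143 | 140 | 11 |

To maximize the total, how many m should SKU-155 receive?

Highest profit per m first: SKU-102 200 > SKU-158 180 > SKU-112 150 > SKU-143 140 > SKU-155 80.
SKU-102 takes 20 to reach its cap of 20 — 36 left.
SKU-158 takes 8 to reach its cap of 8 — 28 left.
Give SKU-112 5 to hit its cap of 5 — 23 left.
SKU-143 takes 11 to reach its cap of 11 — 12 left.
SKU-155: +12 (room for 18) → 12. Pool exhausted.

12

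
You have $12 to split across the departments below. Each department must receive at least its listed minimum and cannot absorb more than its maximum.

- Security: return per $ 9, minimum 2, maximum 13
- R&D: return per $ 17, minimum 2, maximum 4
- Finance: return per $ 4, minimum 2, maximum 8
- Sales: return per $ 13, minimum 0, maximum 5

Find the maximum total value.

146

Meeting every minimum uses 2+2+2+0 = 6 $, leaving 6.
Highest return per $ first: R&D 17 > Sales 13 > Security 9 > Finance 4.
R&D takes 2 more to reach its cap of 4 ; 4 left.
Only 4 left; Sales takes them to reach 4.
Total = 9×2 + 17×4 + 4×2 + 13×4 = 146.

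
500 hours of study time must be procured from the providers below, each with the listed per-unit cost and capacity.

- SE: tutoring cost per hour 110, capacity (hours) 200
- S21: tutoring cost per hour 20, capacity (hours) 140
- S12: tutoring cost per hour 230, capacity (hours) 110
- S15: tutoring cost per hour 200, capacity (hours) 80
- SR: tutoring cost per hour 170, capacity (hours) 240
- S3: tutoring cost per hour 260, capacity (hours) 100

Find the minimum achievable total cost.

Cheapest first:
S21 (20): use full 140 — 360 hours to go.
Take 200 from SE at 110 — need 160 more.
SR at 170: take 160 of its 240 — requirement met.
S15, S12, S3: unused.
Cost = 140×20 + 200×110 + 160×170 = 52000.

52000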